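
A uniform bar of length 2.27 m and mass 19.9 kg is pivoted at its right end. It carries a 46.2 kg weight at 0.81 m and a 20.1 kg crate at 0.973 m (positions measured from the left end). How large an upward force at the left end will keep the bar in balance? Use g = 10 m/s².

F ≈ 511 N

About the right end:
Beam weight: 19.9 × 10 = 199 N down at 1.135 m → arm 1.135 m, τ = 199 × 1.135 = 225.9 N·m counterclockwise.
Weight: 46.2 × 10 = 462 N down at 0.81 m → arm 1.46 m, τ = 462 × 1.46 = 674.5 N·m counterclockwise.
Crate: 20.1 × 10 = 201 N down at 0.973 m → arm 1.297 m, τ = 201 × 1.297 = 260.7 N·m counterclockwise.
Net moment of the loads = 1161 N·m counterclockwise.
The upward force F acts at the left end, arm 2.27 m, giving F × 2.27 clockwise.
Setting net torque to zero: F × 2.27 = 1161 → F = 1161 / 2.27 = 511 N.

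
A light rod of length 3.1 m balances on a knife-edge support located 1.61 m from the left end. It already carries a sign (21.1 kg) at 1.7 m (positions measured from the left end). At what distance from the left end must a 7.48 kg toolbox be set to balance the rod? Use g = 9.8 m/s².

x ≈ 1.36 m from the left end

Take moments about the knife-edge support (at 1.61 m from the left end).
Sign: 21.1 × 9.8 = 206.8 N down at 1.7 m → arm 0.09 m, τ = 206.8 × 0.09 = 18.61 N·m clockwise.
Net moment of existing loads = 18.61 N·m clockwise.
The toolbox weighs 7.48 × 9.8 = 73.3 N and must supply an equal counterclockwise moment, so its lever arm about the knife-edge support is 18.61 / 73.3 = 0.254 m.
That puts it at 1.61 − 0.254 = 1.36 m from the left end.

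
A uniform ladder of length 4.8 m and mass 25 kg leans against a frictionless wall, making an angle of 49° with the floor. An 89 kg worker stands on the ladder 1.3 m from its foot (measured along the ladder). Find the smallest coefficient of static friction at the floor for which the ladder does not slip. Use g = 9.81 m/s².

μ_min ≈ 0.279

About the foot of the ladder:
Ladder weight 25×9.81 = 245.2 N acts at 2.4 m along the ladder; its horizontal arm is 2.4·cos49° = 1.575 m → τ = 386.2 N·m clockwise.
Worker: 89×9.81 = 873.1 N at 1.3 m → arm 0.8529 m → τ = 744.7 N·m clockwise.
Wall normal N acts horizontally at the top; its moment arm is the height L sinθ = 4.8·sin49° = 3.623 m, counterclockwise.
Setting net torque to zero: N × 3.623 = 1131 → N = 312.2 N.
ΣFx = 0 ⇒ f = N_wall = 312.2 N. ΣFy = 0 ⇒ N_floor = 1118 N.
μ_min = f / N_floor = 312.2 / 1118 = 0.279.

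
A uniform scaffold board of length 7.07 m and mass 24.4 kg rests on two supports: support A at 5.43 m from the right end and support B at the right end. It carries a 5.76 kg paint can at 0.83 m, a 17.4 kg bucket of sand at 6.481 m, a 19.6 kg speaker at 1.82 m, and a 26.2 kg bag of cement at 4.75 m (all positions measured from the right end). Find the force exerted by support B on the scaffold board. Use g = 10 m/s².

R_B ≈ 263 N

Take moments about support A.
Beam weight: 24.4 × 10 = 244 N down at 3.535 m → arm 1.895 m, τ = 244 × 1.895 = 462.4 N·m clockwise.
Paint can: 5.76 × 10 = 57.6 N down at 0.83 m → arm 4.6 m, τ = 57.6 × 4.6 = 265 N·m clockwise.
Bucket of sand: 17.4 × 10 = 174 N down at 6.481 m → arm 1.051 m, τ = 174 × 1.051 = 182.9 N·m counterclockwise.
Speaker: 19.6 × 10 = 196 N down at 1.82 m → arm 3.61 m, τ = 196 × 3.61 = 707.6 N·m clockwise.
Bag of cement: 26.2 × 10 = 262 N down at 4.75 m → arm 0.68 m, τ = 262 × 0.68 = 178.2 N·m clockwise.
Net load moment about support A = 1430 N·m clockwise.
Reaction R at support B is upward at 0 m, arm 5.43 m → moment R × 5.43 counterclockwise.
Balancing moments: R × 5.43 = 1430, giving R = 263 N.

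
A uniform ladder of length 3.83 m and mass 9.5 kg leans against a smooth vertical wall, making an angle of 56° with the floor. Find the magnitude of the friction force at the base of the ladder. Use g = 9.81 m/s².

About the foot of the ladder:
Ladder weight 9.5×9.81 = 93.2 N acts at 1.915 m along the ladder; its horizontal arm is 1.915·cos56° = 1.071 m → τ = 99.82 N·m clockwise.
Wall normal N acts horizontally at the top; its moment arm is the height L sinθ = 3.83·sin56° = 3.175 m, counterclockwise.
Setting net torque to zero: N × 3.175 = 99.82 → N = 31.4 N.
ΣFx = 0: friction at the foot balances the wall's push, so f = N_wall = 31.4 N.

f ≈ 31.4 N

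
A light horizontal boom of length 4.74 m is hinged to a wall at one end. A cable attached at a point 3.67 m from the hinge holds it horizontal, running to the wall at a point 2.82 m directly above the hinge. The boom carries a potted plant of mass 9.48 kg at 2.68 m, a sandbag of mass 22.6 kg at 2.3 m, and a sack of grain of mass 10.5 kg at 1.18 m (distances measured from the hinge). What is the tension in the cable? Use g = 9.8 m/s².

T ≈ 393 N

About the hinge:
Potted plant: 9.48 × 9.8 = 92.9 N down at 2.68 m → arm 2.68 m, τ = 92.9 × 2.68 = 249 N·m clockwise.
Sandbag: 22.6 × 9.8 = 221.5 N down at 2.3 m → arm 2.3 m, τ = 221.5 × 2.3 = 509.4 N·m clockwise.
Sack of grain: 10.5 × 9.8 = 102.9 N down at 1.18 m → arm 1.18 m, τ = 102.9 × 1.18 = 121.4 N·m clockwise.
Total clockwise load moment = 879.8 N·m.
The cable tension T acts at 3.67 m; only its component perpendicular to the boom, T sinθ, produces torque. sinθ = h/√(h²+d²) = 2.82/√(2.82²+3.67²) = 0.6093.
Setting net torque to zero: T × 3.67 × 0.6093 = 879.8 → T = 879.8 / 2.236 = 393 N.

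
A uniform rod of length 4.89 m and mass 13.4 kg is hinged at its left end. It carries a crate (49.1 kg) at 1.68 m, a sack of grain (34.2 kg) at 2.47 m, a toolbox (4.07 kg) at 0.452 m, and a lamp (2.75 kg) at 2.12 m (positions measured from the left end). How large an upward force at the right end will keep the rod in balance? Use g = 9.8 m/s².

F ≈ 416 N

Taking torques about the left end:
Beam weight: 13.4 × 9.8 = 131.3 N down at 2.445 m → arm 2.445 m, τ = 131.3 × 2.445 = 321 N·m clockwise.
Crate: 49.1 × 9.8 = 481.2 N down at 1.68 m → arm 1.68 m, τ = 481.2 × 1.68 = 808.4 N·m clockwise.
Sack of grain: 34.2 × 9.8 = 335.2 N down at 2.47 m → arm 2.47 m, τ = 335.2 × 2.47 = 827.9 N·m clockwise.
Toolbox: 4.07 × 9.8 = 39.89 N down at 0.452 m → arm 0.452 m, τ = 39.89 × 0.452 = 18.03 N·m clockwise.
Lamp: 2.75 × 9.8 = 26.95 N down at 2.12 m → arm 2.12 m, τ = 26.95 × 2.12 = 57.13 N·m clockwise.
Net moment of the loads = 2032 N·m clockwise.
The upward force F acts at the right end, arm 4.89 m, giving F × 4.89 counterclockwise.
Στ = 0 ⇒ F × 4.89 = 2032 ⇒ F = 2032 / 4.89 = 416 N.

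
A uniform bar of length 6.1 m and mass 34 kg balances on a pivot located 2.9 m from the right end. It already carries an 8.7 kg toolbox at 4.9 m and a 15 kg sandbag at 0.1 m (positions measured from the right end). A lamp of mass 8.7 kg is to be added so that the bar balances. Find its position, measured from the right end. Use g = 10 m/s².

x ≈ 5.14 m from the right end

Choose the pivot (at 2.9 m from the right end) as the axis so the support reaction has zero arm there.
Beam weight: 34 × 10 = 340 N down at 3.05 m → arm 0.15 m, τ = 340 × 0.15 = 51 N·m counterclockwise.
Toolbox: 8.7 × 10 = 87 N down at 4.9 m → arm 2 m, τ = 87 × 2 = 174 N·m counterclockwise.
Sandbag: 15 × 10 = 150 N down at 0.1 m → arm 2.8 m, τ = 150 × 2.8 = 420 N·m clockwise.
Net moment of existing loads = 195 N·m clockwise.
The lamp weighs 8.7 × 10 = 87 N and must supply an equal counterclockwise moment, so its lever arm about the pivot is 195 / 87 = 2.24 m.
That puts it at 2.9 + 2.24 = 5.14 m from the right end.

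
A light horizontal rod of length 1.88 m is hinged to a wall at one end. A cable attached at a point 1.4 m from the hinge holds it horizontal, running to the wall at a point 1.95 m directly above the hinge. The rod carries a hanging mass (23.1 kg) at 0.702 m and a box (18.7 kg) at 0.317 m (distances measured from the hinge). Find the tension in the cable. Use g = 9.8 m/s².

T ≈ 191 N

About the hinge:
Hanging mass: 23.1 × 9.8 = 226.4 N down at 0.702 m → arm 0.702 m, τ = 226.4 × 0.702 = 158.9 N·m clockwise.
Box: 18.7 × 9.8 = 183.3 N down at 0.317 m → arm 0.317 m, τ = 183.3 × 0.317 = 58.11 N·m clockwise.
Total clockwise load moment = 217 N·m.
The cable tension T acts at 1.4 m; only its component perpendicular to the rod, T sinθ, produces torque. sinθ = h/√(h²+d²) = 1.95/√(1.95²+1.4²) = 0.8123.
Setting net torque to zero: T × 1.4 × 0.8123 = 217 → T = 217 / 1.137 = 191 N.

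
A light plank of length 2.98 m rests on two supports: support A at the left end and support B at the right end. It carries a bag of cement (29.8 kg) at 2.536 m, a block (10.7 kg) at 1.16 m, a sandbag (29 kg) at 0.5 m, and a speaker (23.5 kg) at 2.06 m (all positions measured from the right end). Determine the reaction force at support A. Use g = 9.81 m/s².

R_A ≈ 497 N

Take moments about support B.
Bag of cement: 29.8 × 9.81 = 292.3 N down at 2.536 m → arm 2.536 m, τ = 292.3 × 2.536 = 741.3 N·m counterclockwise.
Block: 10.7 × 9.81 = 105 N down at 1.16 m → arm 1.16 m, τ = 105 × 1.16 = 121.8 N·m counterclockwise.
Sandbag: 29 × 9.81 = 284.5 N down at 0.5 m → arm 0.5 m, τ = 284.5 × 0.5 = 142.2 N·m counterclockwise.
Speaker: 23.5 × 9.81 = 230.5 N down at 2.06 m → arm 2.06 m, τ = 230.5 × 2.06 = 474.8 N·m counterclockwise.
Net load moment about support B = 1480 N·m counterclockwise.
Reaction R at support A is upward at 2.98 m, arm 2.98 m → moment R × 2.98 clockwise.
For rotational equilibrium, R × 2.98 = 1480, so R = 497 N.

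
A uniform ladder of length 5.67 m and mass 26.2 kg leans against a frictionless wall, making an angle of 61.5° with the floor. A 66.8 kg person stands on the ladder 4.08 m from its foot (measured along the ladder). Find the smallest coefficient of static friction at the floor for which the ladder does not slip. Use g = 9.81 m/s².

μ_min ≈ 0.357

Taking torques about the foot of the ladder:
Ladder weight 26.2×9.81 = 257 N acts at 2.835 m along the ladder; its horizontal arm is 2.835·cos61.5° = 1.353 m → τ = 347.7 N·m clockwise.
Person: 66.8×9.81 = 655.3 N at 4.08 m → arm 1.947 m → τ = 1276 N·m clockwise.
Wall normal N acts horizontally at the top; its moment arm is the height L sinθ = 5.67·sin61.5° = 4.983 m, counterclockwise.
Στ = 0 ⇒ N × 4.983 = 1624 ⇒ N = 325.9 N.
ΣFx = 0 ⇒ f = N_wall = 325.9 N. ΣFy = 0 ⇒ N_floor = 912.3 N.
μ_min = f / N_floor = 325.9 / 912.3 = 0.357.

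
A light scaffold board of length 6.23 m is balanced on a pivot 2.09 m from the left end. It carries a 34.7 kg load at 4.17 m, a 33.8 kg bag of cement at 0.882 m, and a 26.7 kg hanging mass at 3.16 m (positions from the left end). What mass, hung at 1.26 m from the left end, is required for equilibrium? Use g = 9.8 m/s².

m ≈ 72.2 kg

Take moments about the pivot (at 2.09 m from the left end).
Load: 34.7 × 9.8 = 340.1 N down at 4.17 m → arm 2.08 m, τ = 340.1 × 2.08 = 707.4 N·m clockwise.
Bag of cement: 33.8 × 9.8 = 331.2 N down at 0.882 m → arm 1.208 m, τ = 331.2 × 1.208 = 400.1 N·m counterclockwise.
Hanging mass: 26.7 × 9.8 = 261.7 N down at 3.16 m → arm 1.07 m, τ = 261.7 × 1.07 = 280 N·m clockwise.
Net moment of known loads = 587.3 N·m clockwise.
An unknown mass m at 1.26 m has arm 0.83 m; its moment is m·g·0.83 counterclockwise.
Setting net torque to zero: m × 9.8 × 0.83 = 587.3 → m = 587.3 / (9.8 × 0.83) = 72.2 kg.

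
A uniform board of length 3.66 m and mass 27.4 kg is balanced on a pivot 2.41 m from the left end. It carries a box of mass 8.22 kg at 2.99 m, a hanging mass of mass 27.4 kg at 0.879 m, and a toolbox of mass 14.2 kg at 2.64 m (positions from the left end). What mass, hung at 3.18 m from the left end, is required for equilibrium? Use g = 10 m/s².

Take moments about the pivot (at 2.41 m from the left end).
Beam weight: 27.4 × 10 = 274 N down at 1.83 m → arm 0.58 m, τ = 274 × 0.58 = 158.9 N·m counterclockwise.
Box: 8.22 × 10 = 82.2 N down at 2.99 m → arm 0.58 m, τ = 82.2 × 0.58 = 47.68 N·m clockwise.
Hanging mass: 27.4 × 10 = 274 N down at 0.879 m → arm 1.531 m, τ = 274 × 1.531 = 419.5 N·m counterclockwise.
Toolbox: 14.2 × 10 = 142 N down at 2.64 m → arm 0.23 m, τ = 142 × 0.23 = 32.66 N·m clockwise.
Net moment of known loads = 498.1 N·m counterclockwise.
An unknown mass m at 3.18 m has arm 0.77 m; its moment is m·g·0.77 clockwise.
Στ = 0 ⇒ m × 10 × 0.77 = 498.1 ⇒ m = 498.1 / (10 × 0.77) = 64.7 kg.

m ≈ 64.7 kg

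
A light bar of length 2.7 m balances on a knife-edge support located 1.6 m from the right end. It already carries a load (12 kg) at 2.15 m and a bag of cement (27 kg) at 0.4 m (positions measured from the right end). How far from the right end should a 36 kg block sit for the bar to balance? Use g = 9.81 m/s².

Sum moments about the knife-edge support (at 1.6 m from the right end) (the support reaction has zero arm there).
Load: 12 × 9.81 = 117.7 N down at 2.15 m → arm 0.55 m, τ = 117.7 × 0.55 = 64.74 N·m counterclockwise.
Bag of cement: 27 × 9.81 = 264.9 N down at 0.4 m → arm 1.2 m, τ = 264.9 × 1.2 = 317.9 N·m clockwise.
Net moment of existing loads = 253.2 N·m clockwise.
The block weighs 36 × 9.81 = 353.2 N and must supply an equal counterclockwise moment, so its lever arm about the knife-edge support is 253.2 / 353.2 = 0.717 m.
That puts it at 1.6 + 0.717 = 2.32 m from the right end.

x ≈ 2.32 m from the right end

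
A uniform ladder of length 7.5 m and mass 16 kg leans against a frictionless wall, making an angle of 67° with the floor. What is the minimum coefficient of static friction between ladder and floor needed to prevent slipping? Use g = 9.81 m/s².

About the foot of the ladder:
Ladder weight 16×9.81 = 157 N acts at 3.75 m along the ladder; its horizontal arm is 3.75·cos67° = 1.465 m → τ = 230 N·m clockwise.
Wall normal N acts horizontally at the top; its moment arm is the height L sinθ = 7.5·sin67° = 6.904 m, counterclockwise.
For rotational equilibrium, N × 6.904 = 230, so N = 33.31 N.
ΣFx = 0 ⇒ f = N_wall = 33.31 N. ΣFy = 0 ⇒ N_floor = 157 N.
μ_min = f / N_floor = 33.31 / 157 = 0.212.

μ_min ≈ 0.212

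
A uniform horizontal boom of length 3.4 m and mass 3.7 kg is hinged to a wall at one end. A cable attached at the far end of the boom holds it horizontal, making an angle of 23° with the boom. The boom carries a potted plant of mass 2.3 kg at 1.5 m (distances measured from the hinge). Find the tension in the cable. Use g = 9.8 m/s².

Taking torques about the hinge:
Beam weight: 3.7 × 9.8 = 36.26 N down at 1.7 m → arm 1.7 m, τ = 36.26 × 1.7 = 61.64 N·m clockwise.
Potted plant: 2.3 × 9.8 = 22.54 N down at 1.5 m → arm 1.5 m, τ = 22.54 × 1.5 = 33.81 N·m clockwise.
Total clockwise load moment = 95.45 N·m.
The cable tension T acts at 3.4 m; only its component perpendicular to the boom, T sinθ, produces torque. sin 23° = 0.3907.
Στ = 0 ⇒ T × 3.4 × 0.3907 = 95.45 ⇒ T = 95.45 / 1.328 = 71.9 N.

T ≈ 71.9 N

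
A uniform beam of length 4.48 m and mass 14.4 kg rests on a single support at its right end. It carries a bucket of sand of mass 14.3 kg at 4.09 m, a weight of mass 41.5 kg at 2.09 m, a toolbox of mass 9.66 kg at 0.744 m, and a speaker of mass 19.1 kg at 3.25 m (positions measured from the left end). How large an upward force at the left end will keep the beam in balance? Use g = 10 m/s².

Taking torques about the right end:
Beam weight: 14.4 × 10 = 144 N down at 2.24 m → arm 2.24 m, τ = 144 × 2.24 = 322.6 N·m counterclockwise.
Bucket of sand: 14.3 × 10 = 143 N down at 4.09 m → arm 0.39 m, τ = 143 × 0.39 = 55.77 N·m counterclockwise.
Weight: 41.5 × 10 = 415 N down at 2.09 m → arm 2.39 m, τ = 415 × 2.39 = 991.9 N·m counterclockwise.
Toolbox: 9.66 × 10 = 96.6 N down at 0.744 m → arm 3.736 m, τ = 96.6 × 3.736 = 360.9 N·m counterclockwise.
Speaker: 19.1 × 10 = 191 N down at 3.25 m → arm 1.23 m, τ = 191 × 1.23 = 234.9 N·m counterclockwise.
Net moment of the loads = 1966 N·m counterclockwise.
The upward force F acts at the left end, arm 4.48 m, giving F × 4.48 clockwise.
For rotational equilibrium, F × 4.48 = 1966, so F = 1966 / 4.48 = 439 N.

F ≈ 439 N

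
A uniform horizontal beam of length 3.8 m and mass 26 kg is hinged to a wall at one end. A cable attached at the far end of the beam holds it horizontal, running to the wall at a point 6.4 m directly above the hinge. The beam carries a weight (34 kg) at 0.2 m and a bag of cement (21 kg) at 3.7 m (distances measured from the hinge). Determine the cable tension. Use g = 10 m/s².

T ≈ 410 N

Take moments about the hinge.
Beam weight: 26 × 10 = 260 N down at 1.9 m → arm 1.9 m, τ = 260 × 1.9 = 494 N·m clockwise.
Weight: 34 × 10 = 340 N down at 0.2 m → arm 0.2 m, τ = 340 × 0.2 = 68 N·m clockwise.
Bag of cement: 21 × 10 = 210 N down at 3.7 m → arm 3.7 m, τ = 210 × 3.7 = 777 N·m clockwise.
Total clockwise load moment = 1339 N·m.
The cable tension T acts at 3.8 m; only its component perpendicular to the beam, T sinθ, produces torque. sinθ = h/√(h²+d²) = 6.4/√(6.4²+3.8²) = 0.8599.
Balancing moments: T × 3.8 × 0.8599 = 1339, giving T = 1339 / 3.268 = 410 N.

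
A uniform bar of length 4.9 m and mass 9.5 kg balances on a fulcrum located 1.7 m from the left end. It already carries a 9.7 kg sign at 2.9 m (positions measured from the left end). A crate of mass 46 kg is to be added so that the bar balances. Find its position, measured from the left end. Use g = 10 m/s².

About the fulcrum (at 1.7 m from the left end):
Beam weight: 9.5 × 10 = 95 N down at 2.45 m → arm 0.75 m, τ = 95 × 0.75 = 71.25 N·m clockwise.
Sign: 9.7 × 10 = 97 N down at 2.9 m → arm 1.2 m, τ = 97 × 1.2 = 116.4 N·m clockwise.
Net moment of existing loads = 187.7 N·m clockwise.
The crate weighs 46 × 10 = 460 N and must supply an equal counterclockwise moment, so its lever arm about the fulcrum is 187.7 / 460 = 0.408 m.
That puts it at 1.7 − 0.408 = 1.29 m from the left end.

x ≈ 1.29 m from the left end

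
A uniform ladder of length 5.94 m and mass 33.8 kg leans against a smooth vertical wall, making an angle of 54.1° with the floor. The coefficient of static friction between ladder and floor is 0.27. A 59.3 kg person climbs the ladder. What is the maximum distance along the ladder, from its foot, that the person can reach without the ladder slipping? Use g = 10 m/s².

Take moments about the foot of the ladder.
Ladder weight 33.8×10 = 338 N acts at 2.97 m along the ladder; its horizontal arm is 2.97·cos54.1° = 1.742 m → τ = 588.8 N·m clockwise.
Person weight 59.3×10 = 593 N at distance d → arm d·cos54.1° → τ = 593·d·0.5864 clockwise.
Wall normal N at the top has arm L sinθ = 4.812 m counterclockwise, so Στ = 0 gives N·4.812 = 588.8 + 347.7·d.
ΣFy = 0 ⇒ N_floor = 931 N, so the maximum friction is μ_s·N_floor = 0.27×931 = 251.4 N. ΣFx = 0 ⇒ N_wall = f, so at the slipping point N = 251.4 N.
Substituting: 251.4×4.812 = 588.8 + 347.7·d ⇒ d = (1210 − 588.8) / 347.7 = 1.79 m.

d ≈ 1.79 m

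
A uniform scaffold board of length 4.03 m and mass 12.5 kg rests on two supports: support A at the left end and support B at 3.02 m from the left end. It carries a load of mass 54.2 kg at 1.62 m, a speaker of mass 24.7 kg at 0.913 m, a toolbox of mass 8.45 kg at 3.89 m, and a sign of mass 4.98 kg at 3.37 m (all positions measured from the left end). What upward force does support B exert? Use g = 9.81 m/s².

R_B ≈ 602 N

Choose support A as the axis so its reaction then has zero moment arm.
Beam weight: 12.5 × 9.81 = 122.6 N down at 2.015 m → arm 2.015 m, τ = 122.6 × 2.015 = 247 N·m clockwise.
Load: 54.2 × 9.81 = 531.7 N down at 1.62 m → arm 1.62 m, τ = 531.7 × 1.62 = 861.4 N·m clockwise.
Speaker: 24.7 × 9.81 = 242.3 N down at 0.913 m → arm 0.913 m, τ = 242.3 × 0.913 = 221.2 N·m clockwise.
Toolbox: 8.45 × 9.81 = 82.89 N down at 3.89 m → arm 3.89 m, τ = 82.89 × 3.89 = 322.4 N·m clockwise.
Sign: 4.98 × 9.81 = 48.85 N down at 3.37 m → arm 3.37 m, τ = 48.85 × 3.37 = 164.6 N·m clockwise.
Net load moment about support A = 1817 N·m clockwise.
Reaction R at support B is upward at 3.02 m, arm 3.02 m → moment R × 3.02 counterclockwise.
Στ = 0 ⇒ R × 3.02 = 1817 ⇒ R = 602 N.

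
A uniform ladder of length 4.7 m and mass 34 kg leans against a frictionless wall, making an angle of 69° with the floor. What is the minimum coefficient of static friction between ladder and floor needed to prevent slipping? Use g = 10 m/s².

μ_min ≈ 0.192

Choose the foot of the ladder as the axis so the floor normal and friction both act there and drop out.
Ladder weight 34×10 = 340 N acts at 2.35 m along the ladder; its horizontal arm is 2.35·cos69° = 0.8422 m → τ = 286.3 N·m clockwise.
Wall normal N acts horizontally at the top; its moment arm is the height L sinθ = 4.7·sin69° = 4.388 m, counterclockwise.
For rotational equilibrium, N × 4.388 = 286.3, so N = 65.25 N.
ΣFx = 0 ⇒ f = N_wall = 65.25 N. ΣFy = 0 ⇒ N_floor = 340 N.
μ_min = f / N_floor = 65.25 / 340 = 0.192.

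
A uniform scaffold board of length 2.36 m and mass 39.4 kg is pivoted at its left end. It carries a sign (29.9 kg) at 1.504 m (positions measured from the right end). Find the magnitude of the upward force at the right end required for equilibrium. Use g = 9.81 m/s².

F ≈ 300 N

About the left end:
Beam weight: 39.4 × 9.81 = 386.5 N down at 1.18 m → arm 1.18 m, τ = 386.5 × 1.18 = 456.1 N·m clockwise.
Sign: 29.9 × 9.81 = 293.3 N down at 1.504 m → arm 0.856 m, τ = 293.3 × 0.856 = 251.1 N·m clockwise.
Net moment of the loads = 707.2 N·m clockwise.
The upward force F acts at the right end, arm 2.36 m, giving F × 2.36 counterclockwise.
Setting net torque to zero: F × 2.36 = 707.2 → F = 707.2 / 2.36 = 300 N.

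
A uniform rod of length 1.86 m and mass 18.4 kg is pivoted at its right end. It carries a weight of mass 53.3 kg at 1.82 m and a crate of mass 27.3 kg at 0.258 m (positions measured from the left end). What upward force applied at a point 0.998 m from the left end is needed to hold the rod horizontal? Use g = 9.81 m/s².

F ≈ 717 N

Choose the right end as the axis so the unknown pivot reaction has zero arm there.
Beam weight: 18.4 × 9.81 = 180.5 N down at 0.93 m → arm 0.93 m, τ = 180.5 × 0.93 = 167.9 N·m counterclockwise.
Weight: 53.3 × 9.81 = 522.9 N down at 1.82 m → arm 0.04 m, τ = 522.9 × 0.04 = 20.92 N·m counterclockwise.
Crate: 27.3 × 9.81 = 267.8 N down at 0.258 m → arm 1.602 m, τ = 267.8 × 1.602 = 429 N·m counterclockwise.
Net moment of the loads = 617.8 N·m counterclockwise.
The upward force F acts at a point 0.998 m from the left end, arm 0.862 m, giving F × 0.862 clockwise.
For rotational equilibrium, F × 0.862 = 617.8, so F = 617.8 / 0.862 = 717 N.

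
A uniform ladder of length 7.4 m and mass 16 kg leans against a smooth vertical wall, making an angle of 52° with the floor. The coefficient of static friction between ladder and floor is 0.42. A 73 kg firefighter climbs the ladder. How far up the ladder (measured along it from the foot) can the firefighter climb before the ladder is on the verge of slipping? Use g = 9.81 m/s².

About the foot of the ladder:
Ladder weight 16×9.81 = 157 N acts at 3.7 m along the ladder; its horizontal arm is 3.7·cos52° = 2.278 m → τ = 357.6 N·m clockwise.
Firefighter weight 73×9.81 = 716.1 N at distance d → arm d·cos52° → τ = 716.1·d·0.6157 clockwise.
Wall normal N at the top has arm L sinθ = 5.831 m counterclockwise, so Στ = 0 gives N·5.831 = 357.6 + 440.9·d.
ΣFy = 0 ⇒ N_floor = 873.1 N, so the maximum friction is μ_s·N_floor = 0.42×873.1 = 366.7 N. ΣFx = 0 ⇒ N_wall = f, so at the slipping point N = 366.7 N.
Substituting: 366.7×5.831 = 357.6 + 440.9·d ⇒ d = (2138 − 357.6) / 440.9 = 4.04 m.

d ≈ 4.04 m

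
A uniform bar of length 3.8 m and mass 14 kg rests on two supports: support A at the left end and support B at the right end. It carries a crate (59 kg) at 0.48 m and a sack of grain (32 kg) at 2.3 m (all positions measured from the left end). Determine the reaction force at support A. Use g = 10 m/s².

Choose support B as the axis so its reaction then has zero moment arm.
Beam weight: 14 × 10 = 140 N down at 1.9 m → arm 1.9 m, τ = 140 × 1.9 = 266 N·m counterclockwise.
Crate: 59 × 10 = 590 N down at 0.48 m → arm 3.32 m, τ = 590 × 3.32 = 1959 N·m counterclockwise.
Sack of grain: 32 × 10 = 320 N down at 2.3 m → arm 1.5 m, τ = 320 × 1.5 = 480 N·m counterclockwise.
Net load moment about support B = 2705 N·m counterclockwise.
Reaction R at support A is upward at 0 m, arm 3.8 m → moment R × 3.8 clockwise.
Στ = 0 ⇒ R × 3.8 = 2705 ⇒ R = 712 N.

R_A ≈ 712 N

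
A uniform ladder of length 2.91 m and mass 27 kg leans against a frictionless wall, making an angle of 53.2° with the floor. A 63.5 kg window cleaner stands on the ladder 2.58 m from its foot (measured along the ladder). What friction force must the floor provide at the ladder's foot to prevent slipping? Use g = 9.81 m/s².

Taking torques about the foot of the ladder:
Ladder weight 27×9.81 = 264.9 N acts at 1.455 m along the ladder; its horizontal arm is 1.455·cos53.2° = 0.8716 m → τ = 230.9 N·m clockwise.
Window cleaner: 63.5×9.81 = 622.9 N at 2.58 m → arm 1.545 m → τ = 962.4 N·m clockwise.
Wall normal N acts horizontally at the top; its moment arm is the height L sinθ = 2.91·sin53.2° = 2.33 m, counterclockwise.
Setting net torque to zero: N × 2.33 = 1193 → N = 512 N.
ΣFx = 0: friction at the foot balances the wall's push, so f = N_wall = 512 N.

f ≈ 512 N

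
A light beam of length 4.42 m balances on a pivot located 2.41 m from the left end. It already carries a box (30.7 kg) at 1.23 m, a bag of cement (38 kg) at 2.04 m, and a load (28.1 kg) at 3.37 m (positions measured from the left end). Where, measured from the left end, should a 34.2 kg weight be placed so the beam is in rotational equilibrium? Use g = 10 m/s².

Taking torques about the pivot (at 2.41 m from the left end):
Box: 30.7 × 10 = 307 N down at 1.23 m → arm 1.18 m, τ = 307 × 1.18 = 362.3 N·m counterclockwise.
Bag of cement: 38 × 10 = 380 N down at 2.04 m → arm 0.37 m, τ = 380 × 0.37 = 140.6 N·m counterclockwise.
Load: 28.1 × 10 = 281 N down at 3.37 m → arm 0.96 m, τ = 281 × 0.96 = 269.8 N·m clockwise.
Net moment of existing loads = 233.1 N·m counterclockwise.
The weight weighs 34.2 × 10 = 342 N and must supply an equal clockwise moment, so its lever arm about the pivot is 233.1 / 342 = 0.682 m.
That puts it at 2.41 + 0.682 = 3.09 m from the left end.

x ≈ 3.09 m from the left end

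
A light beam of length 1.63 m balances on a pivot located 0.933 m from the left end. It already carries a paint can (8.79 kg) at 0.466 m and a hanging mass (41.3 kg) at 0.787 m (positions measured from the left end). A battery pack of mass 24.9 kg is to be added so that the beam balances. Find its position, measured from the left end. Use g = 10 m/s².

x ≈ 1.34 m from the left end

Taking torques about the pivot (at 0.933 m from the left end):
Paint can: 8.79 × 10 = 87.9 N down at 0.466 m → arm 0.467 m, τ = 87.9 × 0.467 = 41.05 N·m counterclockwise.
Hanging mass: 41.3 × 10 = 413 N down at 0.787 m → arm 0.146 m, τ = 413 × 0.146 = 60.3 N·m counterclockwise.
Net moment of existing loads = 101.3 N·m counterclockwise.
The battery pack weighs 24.9 × 10 = 249 N and must supply an equal clockwise moment, so its lever arm about the pivot is 101.3 / 249 = 0.407 m.
That puts it at 0.933 + 0.407 = 1.34 m from the left end.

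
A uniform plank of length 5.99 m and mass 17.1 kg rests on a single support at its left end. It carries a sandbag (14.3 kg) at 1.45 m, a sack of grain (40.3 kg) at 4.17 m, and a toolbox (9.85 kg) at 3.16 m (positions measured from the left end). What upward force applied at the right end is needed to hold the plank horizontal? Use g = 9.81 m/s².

About the left end:
Beam weight: 17.1 × 9.81 = 167.8 N down at 2.995 m → arm 2.995 m, τ = 167.8 × 2.995 = 502.6 N·m clockwise.
Sandbag: 14.3 × 9.81 = 140.3 N down at 1.45 m → arm 1.45 m, τ = 140.3 × 1.45 = 203.4 N·m clockwise.
Sack of grain: 40.3 × 9.81 = 395.3 N down at 4.17 m → arm 4.17 m, τ = 395.3 × 4.17 = 1648 N·m clockwise.
Toolbox: 9.85 × 9.81 = 96.63 N down at 3.16 m → arm 3.16 m, τ = 96.63 × 3.16 = 305.4 N·m clockwise.
Net moment of the loads = 2659 N·m clockwise.
The upward force F acts at the right end, arm 5.99 m, giving F × 5.99 counterclockwise.
Setting net torque to zero: F × 5.99 = 2659 → F = 2659 / 5.99 = 444 N.

F ≈ 444 N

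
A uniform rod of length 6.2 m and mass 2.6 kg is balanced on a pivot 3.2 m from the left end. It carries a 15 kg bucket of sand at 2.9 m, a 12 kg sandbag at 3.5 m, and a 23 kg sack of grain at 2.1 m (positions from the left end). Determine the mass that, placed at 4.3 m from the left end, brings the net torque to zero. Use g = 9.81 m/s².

Taking torques about the pivot (at 3.2 m from the left end):
Beam weight: 2.6 × 9.81 = 25.51 N down at 3.1 m → arm 0.1 m, τ = 25.51 × 0.1 = 2.551 N·m counterclockwise.
Bucket of sand: 15 × 9.81 = 147.2 N down at 2.9 m → arm 0.3 m, τ = 147.2 × 0.3 = 44.16 N·m counterclockwise.
Sandbag: 12 × 9.81 = 117.7 N down at 3.5 m → arm 0.3 m, τ = 117.7 × 0.3 = 35.31 N·m clockwise.
Sack of grain: 23 × 9.81 = 225.6 N down at 2.1 m → arm 1.1 m, τ = 225.6 × 1.1 = 248.2 N·m counterclockwise.
Net moment of known loads = 259.6 N·m counterclockwise.
An unknown mass m at 4.3 m has arm 1.1 m; its moment is m·g·1.1 clockwise.
Στ = 0 ⇒ m × 9.81 × 1.1 = 259.6 ⇒ m = 259.6 / (9.81 × 1.1) = 24.1 kg.

m ≈ 24.1 kg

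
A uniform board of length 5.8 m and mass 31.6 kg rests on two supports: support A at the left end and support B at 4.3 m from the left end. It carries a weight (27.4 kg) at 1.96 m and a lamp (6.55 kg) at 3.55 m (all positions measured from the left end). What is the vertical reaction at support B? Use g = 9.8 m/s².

About support A:
Beam weight: 31.6 × 9.8 = 309.7 N down at 2.9 m → arm 2.9 m, τ = 309.7 × 2.9 = 898.1 N·m clockwise.
Weight: 27.4 × 9.8 = 268.5 N down at 1.96 m → arm 1.96 m, τ = 268.5 × 1.96 = 526.3 N·m clockwise.
Lamp: 6.55 × 9.8 = 64.19 N down at 3.55 m → arm 3.55 m, τ = 64.19 × 3.55 = 227.9 N·m clockwise.
Net load moment about support A = 1652 N·m clockwise.
Reaction R at support B is upward at 4.3 m, arm 4.3 m → moment R × 4.3 counterclockwise.
Στ = 0 ⇒ R × 4.3 = 1652 ⇒ R = 384 N.

R_B ≈ 384 N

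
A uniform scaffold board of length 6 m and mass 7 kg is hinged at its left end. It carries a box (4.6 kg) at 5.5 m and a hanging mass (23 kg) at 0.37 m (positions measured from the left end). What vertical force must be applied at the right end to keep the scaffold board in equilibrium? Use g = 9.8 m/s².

F ≈ 89.5 N

Taking torques about the left end:
Beam weight: 7 × 9.8 = 68.6 N down at 3 m → arm 3 m, τ = 68.6 × 3 = 205.8 N·m clockwise.
Box: 4.6 × 9.8 = 45.08 N down at 5.5 m → arm 5.5 m, τ = 45.08 × 5.5 = 247.9 N·m clockwise.
Hanging mass: 23 × 9.8 = 225.4 N down at 0.37 m → arm 0.37 m, τ = 225.4 × 0.37 = 83.4 N·m clockwise.
Net moment of the loads = 537.1 N·m clockwise.
The upward force F acts at the right end, arm 6 m, giving F × 6 counterclockwise.
For rotational equilibrium, F × 6 = 537.1, so F = 537.1 / 6 = 89.5 N.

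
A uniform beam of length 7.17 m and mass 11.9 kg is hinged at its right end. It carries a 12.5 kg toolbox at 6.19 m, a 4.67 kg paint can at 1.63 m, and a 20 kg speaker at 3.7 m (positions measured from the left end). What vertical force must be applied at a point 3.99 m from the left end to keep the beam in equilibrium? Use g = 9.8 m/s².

Choose the right end as the axis so the unknown pivot reaction has zero arm there.
Beam weight: 11.9 × 9.8 = 116.6 N down at 3.585 m → arm 3.585 m, τ = 116.6 × 3.585 = 418 N·m counterclockwise.
Toolbox: 12.5 × 9.8 = 122.5 N down at 6.19 m → arm 0.98 m, τ = 122.5 × 0.98 = 120 N·m counterclockwise.
Paint can: 4.67 × 9.8 = 45.77 N down at 1.63 m → arm 5.54 m, τ = 45.77 × 5.54 = 253.6 N·m counterclockwise.
Speaker: 20 × 9.8 = 196 N down at 3.7 m → arm 3.47 m, τ = 196 × 3.47 = 680.1 N·m counterclockwise.
Net moment of the loads = 1472 N·m counterclockwise.
The upward force F acts at a point 3.99 m from the left end, arm 3.18 m, giving F × 3.18 clockwise.
Setting net torque to zero: F × 3.18 = 1472 → F = 1472 / 3.18 = 463 N.

F ≈ 463 N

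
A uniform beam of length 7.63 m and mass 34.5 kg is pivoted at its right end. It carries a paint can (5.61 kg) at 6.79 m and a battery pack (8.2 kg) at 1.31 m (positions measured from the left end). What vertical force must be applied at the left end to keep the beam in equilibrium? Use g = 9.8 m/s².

F ≈ 242 N

Sum moments about the right end (the unknown pivot reaction has zero arm there).
Beam weight: 34.5 × 9.8 = 338.1 N down at 3.815 m → arm 3.815 m, τ = 338.1 × 3.815 = 1290 N·m counterclockwise.
Paint can: 5.61 × 9.8 = 54.98 N down at 6.79 m → arm 0.84 m, τ = 54.98 × 0.84 = 46.18 N·m counterclockwise.
Battery pack: 8.2 × 9.8 = 80.36 N down at 1.31 m → arm 6.32 m, τ = 80.36 × 6.32 = 507.9 N·m counterclockwise.
Net moment of the loads = 1844 N·m counterclockwise.
The upward force F acts at the left end, arm 7.63 m, giving F × 7.63 clockwise.
Balancing moments: F × 7.63 = 1844, giving F = 1844 / 7.63 = 242 N.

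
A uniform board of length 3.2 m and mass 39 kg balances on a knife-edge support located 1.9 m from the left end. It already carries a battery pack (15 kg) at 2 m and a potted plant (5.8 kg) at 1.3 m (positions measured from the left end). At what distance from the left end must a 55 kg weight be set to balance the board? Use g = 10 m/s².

x ≈ 2.15 m from the left end

About the knife-edge support (at 1.9 m from the left end):
Beam weight: 39 × 10 = 390 N down at 1.6 m → arm 0.3 m, τ = 390 × 0.3 = 117 N·m counterclockwise.
Battery pack: 15 × 10 = 150 N down at 2 m → arm 0.1 m, τ = 150 × 0.1 = 15 N·m clockwise.
Potted plant: 5.8 × 10 = 58 N down at 1.3 m → arm 0.6 m, τ = 58 × 0.6 = 34.8 N·m counterclockwise.
Net moment of existing loads = 136.8 N·m counterclockwise.
The weight weighs 55 × 10 = 550 N and must supply an equal clockwise moment, so its lever arm about the knife-edge support is 136.8 / 550 = 0.249 m.
That puts it at 1.9 + 0.249 = 2.15 m from the left end.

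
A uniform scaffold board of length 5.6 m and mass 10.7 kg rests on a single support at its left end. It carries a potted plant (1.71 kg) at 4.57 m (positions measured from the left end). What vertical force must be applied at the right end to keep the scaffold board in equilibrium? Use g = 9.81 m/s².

Choose the left end as the axis so the unknown pivot reaction has zero arm there.
Beam weight: 10.7 × 9.81 = 105 N down at 2.8 m → arm 2.8 m, τ = 105 × 2.8 = 294 N·m clockwise.
Potted plant: 1.71 × 9.81 = 16.78 N down at 4.57 m → arm 4.57 m, τ = 16.78 × 4.57 = 76.68 N·m clockwise.
Net moment of the loads = 370.7 N·m clockwise.
The upward force F acts at the right end, arm 5.6 m, giving F × 5.6 counterclockwise.
Στ = 0 ⇒ F × 5.6 = 370.7 ⇒ F = 370.7 / 5.6 = 66.2 N.

F ≈ 66.2 N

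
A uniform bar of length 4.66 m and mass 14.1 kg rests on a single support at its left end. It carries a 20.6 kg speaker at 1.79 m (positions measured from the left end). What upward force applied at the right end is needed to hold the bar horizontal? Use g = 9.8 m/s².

F ≈ 147 N

Take moments about the left end.
Beam weight: 14.1 × 9.8 = 138.2 N down at 2.33 m → arm 2.33 m, τ = 138.2 × 2.33 = 322 N·m clockwise.
Speaker: 20.6 × 9.8 = 201.9 N down at 1.79 m → arm 1.79 m, τ = 201.9 × 1.79 = 361.4 N·m clockwise.
Net moment of the loads = 683.4 N·m clockwise.
The upward force F acts at the right end, arm 4.66 m, giving F × 4.66 counterclockwise.
Balancing moments: F × 4.66 = 683.4, giving F = 683.4 / 4.66 = 147 N.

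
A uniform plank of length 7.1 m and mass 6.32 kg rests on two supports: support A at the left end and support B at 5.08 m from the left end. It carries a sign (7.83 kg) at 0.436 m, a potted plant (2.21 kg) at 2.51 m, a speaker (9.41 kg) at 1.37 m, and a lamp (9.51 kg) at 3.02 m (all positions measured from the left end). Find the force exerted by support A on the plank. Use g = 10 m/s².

Taking torques about support B:
Beam weight: 6.32 × 10 = 63.2 N down at 3.55 m → arm 1.53 m, τ = 63.2 × 1.53 = 96.7 N·m counterclockwise.
Sign: 7.83 × 10 = 78.3 N down at 0.436 m → arm 4.644 m, τ = 78.3 × 4.644 = 363.6 N·m counterclockwise.
Potted plant: 2.21 × 10 = 22.1 N down at 2.51 m → arm 2.57 m, τ = 22.1 × 2.57 = 56.8 N·m counterclockwise.
Speaker: 9.41 × 10 = 94.1 N down at 1.37 m → arm 3.71 m, τ = 94.1 × 3.71 = 349.1 N·m counterclockwise.
Lamp: 9.51 × 10 = 95.1 N down at 3.02 m → arm 2.06 m, τ = 95.1 × 2.06 = 195.9 N·m counterclockwise.
Net load moment about support B = 1062 N·m counterclockwise.
Reaction R at support A is upward at 0 m, arm 5.08 m → moment R × 5.08 clockwise.
Στ = 0 ⇒ R × 5.08 = 1062 ⇒ R = 209 N.

R_A ≈ 209 N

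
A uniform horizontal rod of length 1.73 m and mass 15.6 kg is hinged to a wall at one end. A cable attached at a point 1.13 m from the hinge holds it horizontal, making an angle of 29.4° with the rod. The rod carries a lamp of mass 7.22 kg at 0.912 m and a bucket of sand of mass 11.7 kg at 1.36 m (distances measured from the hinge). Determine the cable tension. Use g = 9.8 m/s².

About the hinge:
Beam weight: 15.6 × 9.8 = 152.9 N down at 0.865 m → arm 0.865 m, τ = 152.9 × 0.865 = 132.3 N·m clockwise.
Lamp: 7.22 × 9.8 = 70.76 N down at 0.912 m → arm 0.912 m, τ = 70.76 × 0.912 = 64.53 N·m clockwise.
Bucket of sand: 11.7 × 9.8 = 114.7 N down at 1.36 m → arm 1.36 m, τ = 114.7 × 1.36 = 156 N·m clockwise.
Total clockwise load moment = 352.8 N·m.
The cable tension T acts at 1.13 m; only its component perpendicular to the rod, T sinθ, produces torque. sin 29.4° = 0.4909.
Balancing moments: T × 1.13 × 0.4909 = 352.8, giving T = 352.8 / 0.5547 = 636 N.

T ≈ 636 N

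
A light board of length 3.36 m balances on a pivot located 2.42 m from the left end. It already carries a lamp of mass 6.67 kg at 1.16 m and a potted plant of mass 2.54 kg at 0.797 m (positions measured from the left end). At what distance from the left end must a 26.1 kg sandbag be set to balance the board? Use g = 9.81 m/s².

About the pivot (at 2.42 m from the left end):
Lamp: 6.67 × 9.81 = 65.43 N down at 1.16 m → arm 1.26 m, τ = 65.43 × 1.26 = 82.44 N·m counterclockwise.
Potted plant: 2.54 × 9.81 = 24.92 N down at 0.797 m → arm 1.623 m, τ = 24.92 × 1.623 = 40.45 N·m counterclockwise.
Net moment of existing loads = 122.9 N·m counterclockwise.
The sandbag weighs 26.1 × 9.81 = 256 N and must supply an equal clockwise moment, so its lever arm about the pivot is 122.9 / 256 = 0.48 m.
That puts it at 2.42 + 0.48 = 2.9 m from the left end.

x ≈ 2.9 m from the left end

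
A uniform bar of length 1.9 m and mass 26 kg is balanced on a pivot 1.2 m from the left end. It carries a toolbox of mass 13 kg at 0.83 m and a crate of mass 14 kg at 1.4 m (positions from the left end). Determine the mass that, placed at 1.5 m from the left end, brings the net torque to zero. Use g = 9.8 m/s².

About the pivot (at 1.2 m from the left end):
Beam weight: 26 × 9.8 = 254.8 N down at 0.95 m → arm 0.25 m, τ = 254.8 × 0.25 = 63.7 N·m counterclockwise.
Toolbox: 13 × 9.8 = 127.4 N down at 0.83 m → arm 0.37 m, τ = 127.4 × 0.37 = 47.14 N·m counterclockwise.
Crate: 14 × 9.8 = 137.2 N down at 1.4 m → arm 0.2 m, τ = 137.2 × 0.2 = 27.44 N·m clockwise.
Net moment of known loads = 83.4 N·m counterclockwise.
An unknown mass m at 1.5 m has arm 0.3 m; its moment is m·g·0.3 clockwise.
Balancing moments: m × 9.8 × 0.3 = 83.4, giving m = 83.4 / (9.8 × 0.3) = 28.4 kg.

m ≈ 28.4 kg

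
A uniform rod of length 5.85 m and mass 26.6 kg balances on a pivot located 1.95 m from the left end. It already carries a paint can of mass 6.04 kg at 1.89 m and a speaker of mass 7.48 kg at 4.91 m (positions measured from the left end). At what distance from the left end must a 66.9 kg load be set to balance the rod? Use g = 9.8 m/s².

x ≈ 1.24 m from the left end

Taking torques about the pivot (at 1.95 m from the left end):
Beam weight: 26.6 × 9.8 = 260.7 N down at 2.925 m → arm 0.975 m, τ = 260.7 × 0.975 = 254.2 N·m clockwise.
Paint can: 6.04 × 9.8 = 59.19 N down at 1.89 m → arm 0.06 m, τ = 59.19 × 0.06 = 3.551 N·m counterclockwise.
Speaker: 7.48 × 9.8 = 73.3 N down at 4.91 m → arm 2.96 m, τ = 73.3 × 2.96 = 217 N·m clockwise.
Net moment of existing loads = 467.6 N·m clockwise.
The load weighs 66.9 × 9.8 = 655.6 N and must supply an equal counterclockwise moment, so its lever arm about the pivot is 467.6 / 655.6 = 0.713 m.
That puts it at 1.95 − 0.713 = 1.24 m from the left end.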